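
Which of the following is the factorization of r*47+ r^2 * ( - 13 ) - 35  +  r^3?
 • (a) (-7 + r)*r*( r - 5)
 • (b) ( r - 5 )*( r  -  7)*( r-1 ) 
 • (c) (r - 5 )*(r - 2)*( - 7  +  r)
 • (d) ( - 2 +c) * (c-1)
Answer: b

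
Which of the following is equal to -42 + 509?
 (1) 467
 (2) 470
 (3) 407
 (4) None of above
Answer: 1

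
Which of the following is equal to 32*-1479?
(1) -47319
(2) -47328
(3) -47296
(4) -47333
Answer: 2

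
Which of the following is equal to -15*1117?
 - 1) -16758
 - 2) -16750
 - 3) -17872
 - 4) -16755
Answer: 4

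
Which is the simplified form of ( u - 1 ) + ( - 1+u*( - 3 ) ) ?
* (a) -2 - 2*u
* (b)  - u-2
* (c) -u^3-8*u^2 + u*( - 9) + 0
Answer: a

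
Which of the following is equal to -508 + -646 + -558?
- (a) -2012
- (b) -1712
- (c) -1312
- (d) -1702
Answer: b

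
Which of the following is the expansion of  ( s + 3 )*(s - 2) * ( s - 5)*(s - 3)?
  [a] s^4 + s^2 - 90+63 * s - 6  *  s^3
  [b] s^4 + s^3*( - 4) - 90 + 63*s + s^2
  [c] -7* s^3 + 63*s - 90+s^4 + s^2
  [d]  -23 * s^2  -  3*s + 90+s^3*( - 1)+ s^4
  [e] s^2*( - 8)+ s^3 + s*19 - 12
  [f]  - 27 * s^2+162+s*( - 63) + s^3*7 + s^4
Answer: c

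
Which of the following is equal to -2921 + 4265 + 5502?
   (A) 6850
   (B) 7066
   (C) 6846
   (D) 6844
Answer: C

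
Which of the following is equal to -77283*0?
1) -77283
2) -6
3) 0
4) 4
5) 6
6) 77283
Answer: 3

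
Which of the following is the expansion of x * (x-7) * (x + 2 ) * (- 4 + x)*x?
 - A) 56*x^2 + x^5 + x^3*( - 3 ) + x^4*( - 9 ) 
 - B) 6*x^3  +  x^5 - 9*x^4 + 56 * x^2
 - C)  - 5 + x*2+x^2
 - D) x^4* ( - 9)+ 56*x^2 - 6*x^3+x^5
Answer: B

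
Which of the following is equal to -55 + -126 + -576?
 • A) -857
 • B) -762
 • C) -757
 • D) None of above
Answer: C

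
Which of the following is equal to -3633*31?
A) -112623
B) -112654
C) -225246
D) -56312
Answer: A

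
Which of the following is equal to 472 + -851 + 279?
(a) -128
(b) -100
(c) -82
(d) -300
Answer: b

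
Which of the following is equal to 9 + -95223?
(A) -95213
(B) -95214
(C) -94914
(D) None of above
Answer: B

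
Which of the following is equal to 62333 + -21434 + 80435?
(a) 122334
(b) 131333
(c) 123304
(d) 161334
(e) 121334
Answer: e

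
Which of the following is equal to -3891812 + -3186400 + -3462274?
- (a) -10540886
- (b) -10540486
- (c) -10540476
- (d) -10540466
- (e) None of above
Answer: b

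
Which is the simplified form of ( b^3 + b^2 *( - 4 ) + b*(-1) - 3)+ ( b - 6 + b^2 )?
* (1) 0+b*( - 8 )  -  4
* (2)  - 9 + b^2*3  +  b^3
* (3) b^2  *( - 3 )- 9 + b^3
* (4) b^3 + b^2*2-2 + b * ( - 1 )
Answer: 3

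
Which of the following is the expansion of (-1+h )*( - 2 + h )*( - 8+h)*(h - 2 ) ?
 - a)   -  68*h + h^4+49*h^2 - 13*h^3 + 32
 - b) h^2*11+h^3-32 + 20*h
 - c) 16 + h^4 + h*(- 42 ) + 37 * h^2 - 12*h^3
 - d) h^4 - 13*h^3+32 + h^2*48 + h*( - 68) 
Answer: d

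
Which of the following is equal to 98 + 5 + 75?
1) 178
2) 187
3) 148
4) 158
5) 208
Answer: 1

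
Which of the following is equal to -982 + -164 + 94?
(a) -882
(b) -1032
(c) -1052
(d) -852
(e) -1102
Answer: c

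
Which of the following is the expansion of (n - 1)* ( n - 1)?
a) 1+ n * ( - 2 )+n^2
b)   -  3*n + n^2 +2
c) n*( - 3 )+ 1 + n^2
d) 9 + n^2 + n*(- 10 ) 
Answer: a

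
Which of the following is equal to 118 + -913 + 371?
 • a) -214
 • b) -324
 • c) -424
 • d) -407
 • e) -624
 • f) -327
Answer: c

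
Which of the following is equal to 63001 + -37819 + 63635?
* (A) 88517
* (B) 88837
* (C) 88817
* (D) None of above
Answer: C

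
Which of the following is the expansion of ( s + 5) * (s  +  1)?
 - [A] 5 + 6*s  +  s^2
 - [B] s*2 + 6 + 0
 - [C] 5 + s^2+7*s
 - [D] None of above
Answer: A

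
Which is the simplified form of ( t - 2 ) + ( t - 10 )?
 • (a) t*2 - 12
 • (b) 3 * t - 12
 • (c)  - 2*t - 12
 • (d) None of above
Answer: a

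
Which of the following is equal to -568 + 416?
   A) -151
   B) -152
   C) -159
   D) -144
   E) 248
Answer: B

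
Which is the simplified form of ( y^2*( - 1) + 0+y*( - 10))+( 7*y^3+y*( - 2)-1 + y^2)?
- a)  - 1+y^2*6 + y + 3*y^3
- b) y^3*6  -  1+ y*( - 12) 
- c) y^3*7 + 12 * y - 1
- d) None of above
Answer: d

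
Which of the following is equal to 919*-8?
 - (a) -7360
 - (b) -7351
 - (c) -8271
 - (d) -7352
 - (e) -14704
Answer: d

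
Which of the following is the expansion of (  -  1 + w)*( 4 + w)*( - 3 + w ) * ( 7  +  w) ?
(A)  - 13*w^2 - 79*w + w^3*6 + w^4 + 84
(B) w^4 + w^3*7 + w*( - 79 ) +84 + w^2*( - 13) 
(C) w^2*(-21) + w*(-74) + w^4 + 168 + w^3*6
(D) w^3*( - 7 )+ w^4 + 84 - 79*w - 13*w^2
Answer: B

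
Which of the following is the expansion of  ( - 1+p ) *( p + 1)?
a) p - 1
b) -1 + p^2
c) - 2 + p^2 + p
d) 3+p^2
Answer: b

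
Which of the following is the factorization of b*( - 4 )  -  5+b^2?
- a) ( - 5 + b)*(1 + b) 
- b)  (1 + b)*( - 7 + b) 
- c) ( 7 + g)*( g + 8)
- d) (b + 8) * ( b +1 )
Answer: a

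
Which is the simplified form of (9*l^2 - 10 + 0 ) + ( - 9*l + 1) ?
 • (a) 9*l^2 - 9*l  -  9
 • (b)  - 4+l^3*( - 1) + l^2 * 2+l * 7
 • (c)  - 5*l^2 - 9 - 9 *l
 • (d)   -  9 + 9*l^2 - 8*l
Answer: a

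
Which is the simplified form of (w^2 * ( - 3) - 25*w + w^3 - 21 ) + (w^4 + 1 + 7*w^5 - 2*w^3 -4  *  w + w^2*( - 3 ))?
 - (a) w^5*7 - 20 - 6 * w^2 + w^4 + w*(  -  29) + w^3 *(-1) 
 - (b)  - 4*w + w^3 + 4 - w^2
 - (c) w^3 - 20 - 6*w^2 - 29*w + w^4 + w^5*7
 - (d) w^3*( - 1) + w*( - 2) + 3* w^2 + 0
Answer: a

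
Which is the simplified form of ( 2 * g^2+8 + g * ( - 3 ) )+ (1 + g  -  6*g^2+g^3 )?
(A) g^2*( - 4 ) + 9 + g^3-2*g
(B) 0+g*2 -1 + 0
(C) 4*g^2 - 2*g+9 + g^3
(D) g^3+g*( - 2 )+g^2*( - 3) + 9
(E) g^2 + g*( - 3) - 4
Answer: A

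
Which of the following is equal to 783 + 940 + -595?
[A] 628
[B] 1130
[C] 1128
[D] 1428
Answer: C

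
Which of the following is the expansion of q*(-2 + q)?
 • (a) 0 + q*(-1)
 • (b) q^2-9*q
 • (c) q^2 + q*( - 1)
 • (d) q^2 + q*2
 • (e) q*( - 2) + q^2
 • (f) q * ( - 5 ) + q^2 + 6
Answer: e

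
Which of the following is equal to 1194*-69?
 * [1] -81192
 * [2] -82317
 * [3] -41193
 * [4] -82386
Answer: 4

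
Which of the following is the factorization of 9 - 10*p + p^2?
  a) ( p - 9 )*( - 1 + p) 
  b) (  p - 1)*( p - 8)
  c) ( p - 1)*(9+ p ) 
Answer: a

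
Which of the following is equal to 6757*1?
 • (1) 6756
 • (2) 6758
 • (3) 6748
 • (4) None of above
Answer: 4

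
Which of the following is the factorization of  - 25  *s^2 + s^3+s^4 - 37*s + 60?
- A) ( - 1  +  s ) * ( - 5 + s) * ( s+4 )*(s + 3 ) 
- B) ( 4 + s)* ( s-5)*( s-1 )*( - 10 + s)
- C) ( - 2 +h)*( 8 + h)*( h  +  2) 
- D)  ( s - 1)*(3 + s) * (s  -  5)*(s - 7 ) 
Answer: A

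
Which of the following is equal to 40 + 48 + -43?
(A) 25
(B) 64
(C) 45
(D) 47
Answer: C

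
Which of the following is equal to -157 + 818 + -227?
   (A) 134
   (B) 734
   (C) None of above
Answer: C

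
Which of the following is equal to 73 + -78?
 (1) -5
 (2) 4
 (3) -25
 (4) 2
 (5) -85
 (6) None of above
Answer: 1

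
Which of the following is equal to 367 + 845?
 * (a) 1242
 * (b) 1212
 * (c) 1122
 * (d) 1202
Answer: b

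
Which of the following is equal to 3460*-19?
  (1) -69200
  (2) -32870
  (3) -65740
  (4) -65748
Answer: 3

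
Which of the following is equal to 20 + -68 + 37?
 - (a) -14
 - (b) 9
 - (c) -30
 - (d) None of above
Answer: d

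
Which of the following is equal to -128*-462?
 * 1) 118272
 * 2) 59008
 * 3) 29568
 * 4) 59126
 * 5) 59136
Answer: 5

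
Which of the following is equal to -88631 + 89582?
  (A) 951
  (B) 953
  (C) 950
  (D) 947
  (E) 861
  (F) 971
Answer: A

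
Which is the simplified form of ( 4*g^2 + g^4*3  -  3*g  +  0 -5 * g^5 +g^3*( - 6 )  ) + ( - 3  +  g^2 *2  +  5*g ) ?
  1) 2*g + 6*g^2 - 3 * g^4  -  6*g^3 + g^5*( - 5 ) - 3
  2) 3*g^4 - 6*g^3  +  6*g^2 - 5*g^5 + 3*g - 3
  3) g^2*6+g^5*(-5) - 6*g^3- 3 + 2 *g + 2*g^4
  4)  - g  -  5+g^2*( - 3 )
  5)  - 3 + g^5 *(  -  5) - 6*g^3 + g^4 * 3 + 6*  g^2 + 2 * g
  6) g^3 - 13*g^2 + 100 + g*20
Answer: 5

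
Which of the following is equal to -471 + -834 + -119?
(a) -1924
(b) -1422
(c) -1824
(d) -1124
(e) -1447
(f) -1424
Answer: f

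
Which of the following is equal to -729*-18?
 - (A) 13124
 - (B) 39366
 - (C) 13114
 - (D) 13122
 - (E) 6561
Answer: D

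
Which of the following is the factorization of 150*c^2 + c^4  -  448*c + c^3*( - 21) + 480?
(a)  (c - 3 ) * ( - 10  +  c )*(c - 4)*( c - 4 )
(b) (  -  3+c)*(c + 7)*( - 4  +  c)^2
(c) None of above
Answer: a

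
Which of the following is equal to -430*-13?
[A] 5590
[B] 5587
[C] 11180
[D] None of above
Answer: A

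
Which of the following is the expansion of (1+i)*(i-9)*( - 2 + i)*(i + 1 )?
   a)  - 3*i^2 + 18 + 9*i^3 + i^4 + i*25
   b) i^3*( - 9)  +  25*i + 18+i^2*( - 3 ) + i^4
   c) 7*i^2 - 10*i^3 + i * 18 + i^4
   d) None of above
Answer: b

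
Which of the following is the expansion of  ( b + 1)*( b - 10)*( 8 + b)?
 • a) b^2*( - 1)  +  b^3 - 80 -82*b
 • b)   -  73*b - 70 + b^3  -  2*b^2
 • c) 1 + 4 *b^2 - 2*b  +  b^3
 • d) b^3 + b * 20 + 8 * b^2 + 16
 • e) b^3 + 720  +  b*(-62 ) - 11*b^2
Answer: a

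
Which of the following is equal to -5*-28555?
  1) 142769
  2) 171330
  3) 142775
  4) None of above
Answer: 3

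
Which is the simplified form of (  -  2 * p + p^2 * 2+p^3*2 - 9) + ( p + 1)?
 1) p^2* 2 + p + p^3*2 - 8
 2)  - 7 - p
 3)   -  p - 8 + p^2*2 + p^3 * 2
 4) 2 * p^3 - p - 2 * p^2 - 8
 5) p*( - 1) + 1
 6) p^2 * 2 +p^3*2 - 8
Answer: 3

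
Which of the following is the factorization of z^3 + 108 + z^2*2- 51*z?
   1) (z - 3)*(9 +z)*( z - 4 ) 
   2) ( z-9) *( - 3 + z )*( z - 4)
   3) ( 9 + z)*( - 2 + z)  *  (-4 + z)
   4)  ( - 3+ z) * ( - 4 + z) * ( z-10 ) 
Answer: 1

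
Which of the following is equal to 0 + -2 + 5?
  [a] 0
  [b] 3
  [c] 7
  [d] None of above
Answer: b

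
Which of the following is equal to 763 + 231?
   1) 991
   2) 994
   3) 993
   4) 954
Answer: 2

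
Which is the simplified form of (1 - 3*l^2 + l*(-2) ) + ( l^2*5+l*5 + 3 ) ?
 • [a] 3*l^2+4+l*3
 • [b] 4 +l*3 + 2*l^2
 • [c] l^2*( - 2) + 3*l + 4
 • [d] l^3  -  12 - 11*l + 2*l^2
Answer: b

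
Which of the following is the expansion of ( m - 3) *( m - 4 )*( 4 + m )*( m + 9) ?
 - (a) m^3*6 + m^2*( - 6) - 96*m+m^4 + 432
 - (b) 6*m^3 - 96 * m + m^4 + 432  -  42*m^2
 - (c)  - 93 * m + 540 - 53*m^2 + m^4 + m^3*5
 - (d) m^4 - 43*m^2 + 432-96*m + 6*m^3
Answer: d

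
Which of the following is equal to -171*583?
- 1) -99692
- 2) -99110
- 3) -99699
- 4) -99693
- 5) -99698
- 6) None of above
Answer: 4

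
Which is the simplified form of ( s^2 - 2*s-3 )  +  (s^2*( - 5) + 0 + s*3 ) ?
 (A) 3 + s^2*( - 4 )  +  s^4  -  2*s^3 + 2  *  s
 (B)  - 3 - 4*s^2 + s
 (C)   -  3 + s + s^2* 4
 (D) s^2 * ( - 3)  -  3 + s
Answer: B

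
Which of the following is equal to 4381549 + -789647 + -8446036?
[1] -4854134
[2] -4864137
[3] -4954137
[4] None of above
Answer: 1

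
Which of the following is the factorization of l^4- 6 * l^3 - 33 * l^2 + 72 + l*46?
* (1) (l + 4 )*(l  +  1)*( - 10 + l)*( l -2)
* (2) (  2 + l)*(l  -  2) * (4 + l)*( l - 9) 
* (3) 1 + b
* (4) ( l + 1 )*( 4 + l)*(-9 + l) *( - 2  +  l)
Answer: 4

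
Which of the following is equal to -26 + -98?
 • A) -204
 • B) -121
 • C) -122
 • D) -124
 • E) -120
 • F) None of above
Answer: D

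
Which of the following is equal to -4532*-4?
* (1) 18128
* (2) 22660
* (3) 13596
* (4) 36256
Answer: 1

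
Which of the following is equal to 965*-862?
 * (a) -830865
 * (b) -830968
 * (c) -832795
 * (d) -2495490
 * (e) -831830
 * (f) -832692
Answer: e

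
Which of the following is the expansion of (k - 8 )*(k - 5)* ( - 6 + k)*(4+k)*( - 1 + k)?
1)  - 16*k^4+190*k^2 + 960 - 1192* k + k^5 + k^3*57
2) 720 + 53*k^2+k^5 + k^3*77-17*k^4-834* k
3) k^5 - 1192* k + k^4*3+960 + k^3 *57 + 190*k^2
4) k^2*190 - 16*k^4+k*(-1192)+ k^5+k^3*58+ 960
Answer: 1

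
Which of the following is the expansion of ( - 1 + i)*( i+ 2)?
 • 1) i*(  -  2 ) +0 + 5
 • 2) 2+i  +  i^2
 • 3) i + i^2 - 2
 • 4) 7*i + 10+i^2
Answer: 3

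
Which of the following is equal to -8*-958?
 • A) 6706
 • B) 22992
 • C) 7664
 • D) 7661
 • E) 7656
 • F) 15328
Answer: C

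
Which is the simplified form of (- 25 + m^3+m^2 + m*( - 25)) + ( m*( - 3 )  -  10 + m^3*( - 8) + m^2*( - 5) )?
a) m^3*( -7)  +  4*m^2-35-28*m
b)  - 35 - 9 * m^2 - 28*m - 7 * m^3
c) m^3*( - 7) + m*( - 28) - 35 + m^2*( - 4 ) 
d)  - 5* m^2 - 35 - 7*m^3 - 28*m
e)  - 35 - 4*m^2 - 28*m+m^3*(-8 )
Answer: c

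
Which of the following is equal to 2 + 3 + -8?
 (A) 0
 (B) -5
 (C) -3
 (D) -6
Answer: C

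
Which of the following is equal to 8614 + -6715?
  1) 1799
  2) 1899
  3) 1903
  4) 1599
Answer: 2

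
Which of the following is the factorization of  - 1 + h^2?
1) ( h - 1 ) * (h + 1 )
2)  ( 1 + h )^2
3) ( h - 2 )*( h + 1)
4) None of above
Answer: 1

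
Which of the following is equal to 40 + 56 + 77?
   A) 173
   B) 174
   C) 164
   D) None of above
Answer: A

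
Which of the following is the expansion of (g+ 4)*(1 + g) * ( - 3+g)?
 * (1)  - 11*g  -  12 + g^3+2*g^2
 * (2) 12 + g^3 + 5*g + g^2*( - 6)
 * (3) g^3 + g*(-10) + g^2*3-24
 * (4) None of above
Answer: 1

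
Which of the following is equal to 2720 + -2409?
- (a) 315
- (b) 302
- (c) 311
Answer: c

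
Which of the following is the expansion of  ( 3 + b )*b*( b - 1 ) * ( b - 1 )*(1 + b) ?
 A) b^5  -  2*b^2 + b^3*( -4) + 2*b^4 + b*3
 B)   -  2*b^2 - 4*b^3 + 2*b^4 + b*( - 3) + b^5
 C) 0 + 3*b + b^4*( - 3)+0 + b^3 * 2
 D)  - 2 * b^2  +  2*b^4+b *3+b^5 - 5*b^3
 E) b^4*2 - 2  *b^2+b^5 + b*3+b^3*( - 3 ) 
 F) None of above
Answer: A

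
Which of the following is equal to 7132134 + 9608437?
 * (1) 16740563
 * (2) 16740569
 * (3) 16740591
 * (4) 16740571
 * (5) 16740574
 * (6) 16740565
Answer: 4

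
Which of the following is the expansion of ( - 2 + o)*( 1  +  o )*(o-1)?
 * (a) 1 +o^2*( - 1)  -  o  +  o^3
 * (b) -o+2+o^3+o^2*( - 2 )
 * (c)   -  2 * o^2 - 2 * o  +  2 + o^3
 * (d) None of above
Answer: b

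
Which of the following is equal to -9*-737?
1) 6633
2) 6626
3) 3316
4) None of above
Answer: 1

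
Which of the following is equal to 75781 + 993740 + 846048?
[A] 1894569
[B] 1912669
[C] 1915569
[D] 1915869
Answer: C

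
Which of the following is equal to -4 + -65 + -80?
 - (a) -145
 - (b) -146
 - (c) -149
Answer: c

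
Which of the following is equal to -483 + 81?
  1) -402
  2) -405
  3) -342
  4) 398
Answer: 1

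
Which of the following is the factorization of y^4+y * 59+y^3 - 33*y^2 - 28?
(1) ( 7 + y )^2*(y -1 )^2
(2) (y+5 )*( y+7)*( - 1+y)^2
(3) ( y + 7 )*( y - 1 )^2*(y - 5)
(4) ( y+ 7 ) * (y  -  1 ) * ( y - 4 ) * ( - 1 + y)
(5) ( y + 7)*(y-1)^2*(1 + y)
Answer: 4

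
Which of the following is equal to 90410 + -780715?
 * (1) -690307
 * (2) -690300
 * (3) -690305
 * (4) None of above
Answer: 3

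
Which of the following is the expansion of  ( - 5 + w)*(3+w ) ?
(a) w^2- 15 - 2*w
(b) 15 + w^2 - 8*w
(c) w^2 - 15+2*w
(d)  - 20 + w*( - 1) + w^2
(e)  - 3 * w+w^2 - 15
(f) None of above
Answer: a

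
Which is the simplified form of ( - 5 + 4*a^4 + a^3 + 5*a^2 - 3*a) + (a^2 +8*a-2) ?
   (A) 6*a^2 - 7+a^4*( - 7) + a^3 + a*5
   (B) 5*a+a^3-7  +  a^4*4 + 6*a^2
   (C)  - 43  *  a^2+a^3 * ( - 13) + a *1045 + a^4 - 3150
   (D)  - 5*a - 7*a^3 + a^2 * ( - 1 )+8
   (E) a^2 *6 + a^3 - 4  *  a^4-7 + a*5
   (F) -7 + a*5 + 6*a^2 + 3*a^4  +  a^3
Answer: B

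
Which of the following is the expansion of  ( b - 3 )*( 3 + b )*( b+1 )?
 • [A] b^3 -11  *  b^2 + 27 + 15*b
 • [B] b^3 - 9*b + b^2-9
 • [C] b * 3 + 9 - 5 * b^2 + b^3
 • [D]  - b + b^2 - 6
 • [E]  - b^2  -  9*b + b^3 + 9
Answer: B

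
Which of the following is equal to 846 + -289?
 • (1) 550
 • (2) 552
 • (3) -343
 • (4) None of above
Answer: 4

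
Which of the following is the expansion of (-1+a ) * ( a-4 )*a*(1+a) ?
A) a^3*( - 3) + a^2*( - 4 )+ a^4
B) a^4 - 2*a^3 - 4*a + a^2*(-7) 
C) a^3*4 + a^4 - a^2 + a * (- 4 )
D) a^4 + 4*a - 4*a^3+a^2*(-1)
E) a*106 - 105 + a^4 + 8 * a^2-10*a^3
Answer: D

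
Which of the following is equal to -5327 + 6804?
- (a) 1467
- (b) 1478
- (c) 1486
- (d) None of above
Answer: d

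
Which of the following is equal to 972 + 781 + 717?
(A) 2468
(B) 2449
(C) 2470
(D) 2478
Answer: C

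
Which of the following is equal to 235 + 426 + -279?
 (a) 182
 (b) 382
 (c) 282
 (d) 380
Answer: b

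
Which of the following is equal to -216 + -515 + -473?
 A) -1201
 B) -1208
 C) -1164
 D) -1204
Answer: D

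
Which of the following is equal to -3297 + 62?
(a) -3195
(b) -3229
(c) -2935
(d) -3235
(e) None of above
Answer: d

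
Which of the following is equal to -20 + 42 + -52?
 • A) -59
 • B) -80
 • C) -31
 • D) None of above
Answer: D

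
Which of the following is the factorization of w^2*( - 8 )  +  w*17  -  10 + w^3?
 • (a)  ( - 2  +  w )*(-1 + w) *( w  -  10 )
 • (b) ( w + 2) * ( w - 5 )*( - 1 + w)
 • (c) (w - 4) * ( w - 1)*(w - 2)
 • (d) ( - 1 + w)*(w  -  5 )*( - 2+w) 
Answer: d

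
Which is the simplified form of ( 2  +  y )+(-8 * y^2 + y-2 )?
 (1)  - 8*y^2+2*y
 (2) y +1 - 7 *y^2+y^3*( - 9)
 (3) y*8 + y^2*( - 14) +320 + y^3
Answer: 1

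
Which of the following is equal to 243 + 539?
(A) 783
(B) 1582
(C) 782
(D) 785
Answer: C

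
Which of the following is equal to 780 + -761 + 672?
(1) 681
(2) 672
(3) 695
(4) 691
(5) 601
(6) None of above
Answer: 4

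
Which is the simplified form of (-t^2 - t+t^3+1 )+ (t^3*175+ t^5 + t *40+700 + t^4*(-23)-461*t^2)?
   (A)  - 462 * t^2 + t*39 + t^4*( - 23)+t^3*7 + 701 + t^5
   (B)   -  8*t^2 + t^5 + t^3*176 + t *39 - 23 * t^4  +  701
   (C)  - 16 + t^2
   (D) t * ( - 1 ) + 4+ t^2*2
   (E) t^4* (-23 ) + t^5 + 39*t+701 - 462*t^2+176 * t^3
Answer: E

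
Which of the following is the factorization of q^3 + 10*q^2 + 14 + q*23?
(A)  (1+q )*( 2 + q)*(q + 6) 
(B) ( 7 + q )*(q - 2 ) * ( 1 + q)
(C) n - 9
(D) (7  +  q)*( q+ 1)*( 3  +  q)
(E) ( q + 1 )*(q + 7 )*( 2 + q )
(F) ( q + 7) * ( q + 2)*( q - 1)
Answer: E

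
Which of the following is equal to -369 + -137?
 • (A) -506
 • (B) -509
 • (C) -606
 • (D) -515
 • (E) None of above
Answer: A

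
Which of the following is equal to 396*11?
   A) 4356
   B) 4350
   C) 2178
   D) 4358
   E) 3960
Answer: A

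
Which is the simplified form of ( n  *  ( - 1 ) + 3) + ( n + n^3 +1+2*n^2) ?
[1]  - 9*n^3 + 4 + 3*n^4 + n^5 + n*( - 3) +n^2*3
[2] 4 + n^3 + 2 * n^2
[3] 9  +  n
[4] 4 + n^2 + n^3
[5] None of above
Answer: 2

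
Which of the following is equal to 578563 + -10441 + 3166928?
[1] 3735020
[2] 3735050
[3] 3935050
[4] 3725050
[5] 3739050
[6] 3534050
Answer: 2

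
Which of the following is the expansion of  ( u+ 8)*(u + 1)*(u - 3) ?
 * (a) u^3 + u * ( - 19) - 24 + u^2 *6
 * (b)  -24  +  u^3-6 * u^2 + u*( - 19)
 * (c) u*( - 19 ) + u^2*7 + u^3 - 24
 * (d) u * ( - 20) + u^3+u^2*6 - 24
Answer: a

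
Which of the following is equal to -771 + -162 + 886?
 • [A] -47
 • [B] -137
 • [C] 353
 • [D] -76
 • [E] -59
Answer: A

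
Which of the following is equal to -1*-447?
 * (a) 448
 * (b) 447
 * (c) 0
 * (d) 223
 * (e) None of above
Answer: b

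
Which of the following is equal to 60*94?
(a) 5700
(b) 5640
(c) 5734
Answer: b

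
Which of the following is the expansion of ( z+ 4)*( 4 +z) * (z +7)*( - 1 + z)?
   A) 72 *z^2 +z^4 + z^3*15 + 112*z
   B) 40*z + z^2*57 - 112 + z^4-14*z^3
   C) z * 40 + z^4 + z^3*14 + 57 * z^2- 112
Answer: C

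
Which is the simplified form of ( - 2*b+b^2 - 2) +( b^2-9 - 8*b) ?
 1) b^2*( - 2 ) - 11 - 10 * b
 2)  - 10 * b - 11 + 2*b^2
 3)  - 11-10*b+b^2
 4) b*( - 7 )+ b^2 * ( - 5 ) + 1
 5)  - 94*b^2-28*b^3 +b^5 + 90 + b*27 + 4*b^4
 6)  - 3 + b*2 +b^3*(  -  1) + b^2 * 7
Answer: 2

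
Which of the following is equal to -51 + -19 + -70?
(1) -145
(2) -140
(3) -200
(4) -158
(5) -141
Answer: 2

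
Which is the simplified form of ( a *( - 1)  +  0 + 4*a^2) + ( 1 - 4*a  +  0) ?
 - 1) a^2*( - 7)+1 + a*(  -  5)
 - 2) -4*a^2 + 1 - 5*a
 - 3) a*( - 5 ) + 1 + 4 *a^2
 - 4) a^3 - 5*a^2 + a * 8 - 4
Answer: 3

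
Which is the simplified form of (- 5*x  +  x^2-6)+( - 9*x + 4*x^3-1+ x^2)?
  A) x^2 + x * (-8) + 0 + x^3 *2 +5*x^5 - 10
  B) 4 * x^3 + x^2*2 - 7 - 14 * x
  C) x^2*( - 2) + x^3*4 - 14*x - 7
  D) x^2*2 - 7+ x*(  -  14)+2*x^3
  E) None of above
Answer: B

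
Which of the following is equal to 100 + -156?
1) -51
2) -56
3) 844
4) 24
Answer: 2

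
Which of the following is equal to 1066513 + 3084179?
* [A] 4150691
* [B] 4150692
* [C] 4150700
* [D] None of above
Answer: B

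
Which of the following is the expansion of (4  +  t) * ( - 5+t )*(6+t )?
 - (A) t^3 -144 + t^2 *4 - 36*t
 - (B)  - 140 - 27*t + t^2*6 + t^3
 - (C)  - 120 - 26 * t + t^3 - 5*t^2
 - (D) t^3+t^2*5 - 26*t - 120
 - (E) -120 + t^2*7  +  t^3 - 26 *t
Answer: D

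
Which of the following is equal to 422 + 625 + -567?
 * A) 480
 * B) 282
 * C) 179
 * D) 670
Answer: A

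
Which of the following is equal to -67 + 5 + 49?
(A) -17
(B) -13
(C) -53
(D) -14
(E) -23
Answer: B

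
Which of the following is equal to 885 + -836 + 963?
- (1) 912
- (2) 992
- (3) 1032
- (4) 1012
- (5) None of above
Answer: 4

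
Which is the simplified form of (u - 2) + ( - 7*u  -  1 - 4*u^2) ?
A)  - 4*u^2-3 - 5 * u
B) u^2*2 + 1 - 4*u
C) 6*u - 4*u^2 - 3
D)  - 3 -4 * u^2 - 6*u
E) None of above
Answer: D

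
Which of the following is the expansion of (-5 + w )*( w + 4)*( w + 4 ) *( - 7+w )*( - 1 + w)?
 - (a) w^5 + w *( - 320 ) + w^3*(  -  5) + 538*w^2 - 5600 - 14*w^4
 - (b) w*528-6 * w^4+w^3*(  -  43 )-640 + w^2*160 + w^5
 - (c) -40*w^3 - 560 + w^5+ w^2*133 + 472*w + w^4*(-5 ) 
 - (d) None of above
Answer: d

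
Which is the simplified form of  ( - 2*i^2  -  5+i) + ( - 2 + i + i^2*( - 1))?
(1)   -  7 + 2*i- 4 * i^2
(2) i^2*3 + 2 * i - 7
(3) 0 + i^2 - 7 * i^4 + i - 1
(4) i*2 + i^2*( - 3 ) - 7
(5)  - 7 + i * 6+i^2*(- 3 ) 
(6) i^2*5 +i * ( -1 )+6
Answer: 4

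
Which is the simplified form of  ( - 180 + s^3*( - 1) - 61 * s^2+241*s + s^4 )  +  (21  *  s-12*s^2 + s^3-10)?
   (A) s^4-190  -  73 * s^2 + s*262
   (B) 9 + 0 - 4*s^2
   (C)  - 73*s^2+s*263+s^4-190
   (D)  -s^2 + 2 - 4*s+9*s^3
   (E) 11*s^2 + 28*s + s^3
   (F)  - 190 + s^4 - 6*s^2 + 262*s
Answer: A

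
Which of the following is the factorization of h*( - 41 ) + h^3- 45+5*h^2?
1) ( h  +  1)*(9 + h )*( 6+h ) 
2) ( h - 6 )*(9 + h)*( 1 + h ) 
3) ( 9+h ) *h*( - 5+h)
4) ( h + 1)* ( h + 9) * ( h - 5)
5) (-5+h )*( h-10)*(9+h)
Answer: 4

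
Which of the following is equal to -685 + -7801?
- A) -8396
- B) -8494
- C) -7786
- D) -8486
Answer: D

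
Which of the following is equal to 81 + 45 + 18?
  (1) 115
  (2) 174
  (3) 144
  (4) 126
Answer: 3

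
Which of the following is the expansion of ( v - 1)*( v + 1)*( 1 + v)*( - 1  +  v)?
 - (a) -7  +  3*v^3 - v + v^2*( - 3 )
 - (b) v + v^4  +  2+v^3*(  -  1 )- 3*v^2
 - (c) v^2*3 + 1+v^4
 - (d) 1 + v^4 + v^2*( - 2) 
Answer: d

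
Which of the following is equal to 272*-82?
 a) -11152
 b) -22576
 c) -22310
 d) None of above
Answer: d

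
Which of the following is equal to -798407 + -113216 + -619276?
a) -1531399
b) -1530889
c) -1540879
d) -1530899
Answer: d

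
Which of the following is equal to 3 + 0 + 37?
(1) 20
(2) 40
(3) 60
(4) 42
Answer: 2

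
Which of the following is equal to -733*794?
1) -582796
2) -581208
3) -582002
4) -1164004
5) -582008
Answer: 3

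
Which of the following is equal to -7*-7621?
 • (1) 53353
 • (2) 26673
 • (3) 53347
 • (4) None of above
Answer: 3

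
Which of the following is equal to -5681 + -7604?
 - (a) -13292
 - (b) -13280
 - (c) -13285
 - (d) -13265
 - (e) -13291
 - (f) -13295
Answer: c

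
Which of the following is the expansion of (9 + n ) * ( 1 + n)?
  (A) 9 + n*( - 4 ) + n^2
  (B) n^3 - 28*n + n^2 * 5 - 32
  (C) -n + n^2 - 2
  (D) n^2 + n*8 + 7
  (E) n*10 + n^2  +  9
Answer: E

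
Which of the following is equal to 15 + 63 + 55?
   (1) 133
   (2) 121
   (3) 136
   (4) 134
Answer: 1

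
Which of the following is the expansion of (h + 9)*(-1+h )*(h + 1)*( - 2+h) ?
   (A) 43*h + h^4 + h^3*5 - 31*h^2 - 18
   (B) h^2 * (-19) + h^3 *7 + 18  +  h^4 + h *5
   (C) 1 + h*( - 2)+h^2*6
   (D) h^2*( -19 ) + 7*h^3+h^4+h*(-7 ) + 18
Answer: D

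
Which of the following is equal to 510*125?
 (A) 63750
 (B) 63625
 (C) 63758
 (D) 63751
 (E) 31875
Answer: A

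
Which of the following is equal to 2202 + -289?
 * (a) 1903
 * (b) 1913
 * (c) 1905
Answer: b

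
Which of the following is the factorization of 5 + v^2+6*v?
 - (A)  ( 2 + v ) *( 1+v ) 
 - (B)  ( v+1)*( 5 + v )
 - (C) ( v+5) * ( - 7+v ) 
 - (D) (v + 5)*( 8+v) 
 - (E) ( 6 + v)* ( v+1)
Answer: B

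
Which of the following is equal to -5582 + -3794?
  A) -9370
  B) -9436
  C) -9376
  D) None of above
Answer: C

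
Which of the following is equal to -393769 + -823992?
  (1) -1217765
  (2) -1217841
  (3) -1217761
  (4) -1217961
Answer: 3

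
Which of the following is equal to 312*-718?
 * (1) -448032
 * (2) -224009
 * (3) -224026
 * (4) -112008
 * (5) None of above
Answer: 5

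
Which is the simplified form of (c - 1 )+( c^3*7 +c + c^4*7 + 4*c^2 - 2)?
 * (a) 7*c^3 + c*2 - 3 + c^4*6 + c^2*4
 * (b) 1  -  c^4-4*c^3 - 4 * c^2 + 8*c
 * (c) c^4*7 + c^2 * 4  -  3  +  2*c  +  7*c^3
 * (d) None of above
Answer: c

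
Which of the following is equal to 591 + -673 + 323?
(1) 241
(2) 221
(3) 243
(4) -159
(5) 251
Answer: 1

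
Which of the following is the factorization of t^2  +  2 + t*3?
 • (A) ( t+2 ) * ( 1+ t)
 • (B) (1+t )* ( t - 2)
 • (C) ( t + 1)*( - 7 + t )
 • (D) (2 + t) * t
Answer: A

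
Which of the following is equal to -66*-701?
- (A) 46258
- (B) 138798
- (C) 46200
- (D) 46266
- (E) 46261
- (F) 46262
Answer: D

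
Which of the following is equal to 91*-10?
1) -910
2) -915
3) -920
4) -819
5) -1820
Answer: 1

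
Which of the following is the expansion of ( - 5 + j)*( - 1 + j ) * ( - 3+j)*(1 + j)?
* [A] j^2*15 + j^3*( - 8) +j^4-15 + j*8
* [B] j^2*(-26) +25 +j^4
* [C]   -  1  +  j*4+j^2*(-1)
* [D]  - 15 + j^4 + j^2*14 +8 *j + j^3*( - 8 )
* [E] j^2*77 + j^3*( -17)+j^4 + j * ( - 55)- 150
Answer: D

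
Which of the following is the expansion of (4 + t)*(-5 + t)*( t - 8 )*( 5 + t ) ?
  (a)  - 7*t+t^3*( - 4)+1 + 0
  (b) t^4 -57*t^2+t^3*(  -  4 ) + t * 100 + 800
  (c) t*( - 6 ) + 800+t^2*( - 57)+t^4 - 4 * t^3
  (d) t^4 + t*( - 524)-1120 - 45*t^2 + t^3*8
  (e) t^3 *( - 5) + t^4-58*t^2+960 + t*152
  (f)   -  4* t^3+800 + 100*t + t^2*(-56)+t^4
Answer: b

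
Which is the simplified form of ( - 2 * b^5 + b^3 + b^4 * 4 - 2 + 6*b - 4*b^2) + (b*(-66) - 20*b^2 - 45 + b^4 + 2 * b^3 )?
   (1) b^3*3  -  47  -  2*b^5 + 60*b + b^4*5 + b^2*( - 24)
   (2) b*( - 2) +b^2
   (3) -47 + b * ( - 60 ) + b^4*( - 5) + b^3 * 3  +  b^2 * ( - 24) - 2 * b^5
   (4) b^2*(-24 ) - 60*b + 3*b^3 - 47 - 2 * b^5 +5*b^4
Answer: 4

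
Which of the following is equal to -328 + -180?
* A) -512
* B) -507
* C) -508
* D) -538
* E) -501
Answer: C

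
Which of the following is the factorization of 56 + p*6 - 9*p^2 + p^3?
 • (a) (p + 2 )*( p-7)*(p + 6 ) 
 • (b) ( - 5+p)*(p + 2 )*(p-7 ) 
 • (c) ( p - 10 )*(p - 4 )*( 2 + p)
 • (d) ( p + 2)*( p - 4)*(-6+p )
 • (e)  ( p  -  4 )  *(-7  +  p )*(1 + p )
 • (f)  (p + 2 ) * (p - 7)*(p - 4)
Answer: f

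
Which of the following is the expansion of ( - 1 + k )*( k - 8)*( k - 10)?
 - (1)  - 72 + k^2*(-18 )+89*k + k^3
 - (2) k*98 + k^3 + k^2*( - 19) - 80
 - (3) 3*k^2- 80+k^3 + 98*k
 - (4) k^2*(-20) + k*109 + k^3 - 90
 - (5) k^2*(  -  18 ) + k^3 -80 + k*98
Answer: 2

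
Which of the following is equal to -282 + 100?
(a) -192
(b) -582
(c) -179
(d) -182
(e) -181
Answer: d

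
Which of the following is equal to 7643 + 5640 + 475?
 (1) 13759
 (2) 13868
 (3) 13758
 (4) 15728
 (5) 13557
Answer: 3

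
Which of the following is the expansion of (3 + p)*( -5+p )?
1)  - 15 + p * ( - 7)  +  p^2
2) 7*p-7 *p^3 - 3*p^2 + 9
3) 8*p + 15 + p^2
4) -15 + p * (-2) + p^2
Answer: 4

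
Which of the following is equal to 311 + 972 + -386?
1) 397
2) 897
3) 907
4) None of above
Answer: 2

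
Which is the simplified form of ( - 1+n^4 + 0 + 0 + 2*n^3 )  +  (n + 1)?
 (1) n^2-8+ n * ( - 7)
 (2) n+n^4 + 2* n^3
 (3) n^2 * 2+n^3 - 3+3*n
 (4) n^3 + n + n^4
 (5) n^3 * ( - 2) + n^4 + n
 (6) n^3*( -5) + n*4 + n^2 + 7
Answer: 2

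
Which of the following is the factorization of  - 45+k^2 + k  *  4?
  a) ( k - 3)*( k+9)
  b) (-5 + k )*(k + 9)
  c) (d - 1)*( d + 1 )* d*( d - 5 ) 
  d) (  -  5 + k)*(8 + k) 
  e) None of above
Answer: b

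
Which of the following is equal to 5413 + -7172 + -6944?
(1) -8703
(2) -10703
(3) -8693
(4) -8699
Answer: 1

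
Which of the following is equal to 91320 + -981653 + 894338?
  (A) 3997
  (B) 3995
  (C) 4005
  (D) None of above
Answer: C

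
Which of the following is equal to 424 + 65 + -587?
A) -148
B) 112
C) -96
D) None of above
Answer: D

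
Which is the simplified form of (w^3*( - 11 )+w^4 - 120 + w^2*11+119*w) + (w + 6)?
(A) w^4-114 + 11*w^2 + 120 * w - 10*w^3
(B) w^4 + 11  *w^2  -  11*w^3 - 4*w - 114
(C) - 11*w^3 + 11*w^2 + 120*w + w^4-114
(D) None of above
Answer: C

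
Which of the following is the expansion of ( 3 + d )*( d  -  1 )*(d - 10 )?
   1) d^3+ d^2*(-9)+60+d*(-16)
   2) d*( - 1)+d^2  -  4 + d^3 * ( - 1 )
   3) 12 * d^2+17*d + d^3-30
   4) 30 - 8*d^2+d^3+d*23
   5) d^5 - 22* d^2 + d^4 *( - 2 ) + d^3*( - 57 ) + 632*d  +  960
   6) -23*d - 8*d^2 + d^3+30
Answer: 6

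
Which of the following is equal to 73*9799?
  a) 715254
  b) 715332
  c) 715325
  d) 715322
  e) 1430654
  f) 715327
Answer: f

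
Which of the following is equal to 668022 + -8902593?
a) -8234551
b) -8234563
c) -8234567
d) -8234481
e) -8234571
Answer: e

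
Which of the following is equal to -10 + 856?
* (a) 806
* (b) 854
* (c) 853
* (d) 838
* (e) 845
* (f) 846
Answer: f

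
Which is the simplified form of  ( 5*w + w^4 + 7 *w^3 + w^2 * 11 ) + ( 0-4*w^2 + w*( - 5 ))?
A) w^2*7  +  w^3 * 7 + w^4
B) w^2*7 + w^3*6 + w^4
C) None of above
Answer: A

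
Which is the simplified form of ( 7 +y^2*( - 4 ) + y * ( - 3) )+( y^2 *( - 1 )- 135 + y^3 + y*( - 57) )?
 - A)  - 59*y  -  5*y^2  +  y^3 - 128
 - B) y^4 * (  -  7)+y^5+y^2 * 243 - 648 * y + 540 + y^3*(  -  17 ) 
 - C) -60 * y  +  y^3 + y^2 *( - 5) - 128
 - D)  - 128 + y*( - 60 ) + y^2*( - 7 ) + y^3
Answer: C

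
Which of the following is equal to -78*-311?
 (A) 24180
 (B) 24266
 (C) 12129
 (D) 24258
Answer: D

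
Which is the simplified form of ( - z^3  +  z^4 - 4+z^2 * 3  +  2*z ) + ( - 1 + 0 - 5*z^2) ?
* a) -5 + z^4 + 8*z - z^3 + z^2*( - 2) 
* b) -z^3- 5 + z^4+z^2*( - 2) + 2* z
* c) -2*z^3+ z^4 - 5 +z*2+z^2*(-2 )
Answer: b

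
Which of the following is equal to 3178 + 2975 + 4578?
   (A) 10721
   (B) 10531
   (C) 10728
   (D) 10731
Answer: D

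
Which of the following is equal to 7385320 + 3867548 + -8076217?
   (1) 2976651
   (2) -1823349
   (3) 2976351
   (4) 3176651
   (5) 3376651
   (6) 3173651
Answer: 4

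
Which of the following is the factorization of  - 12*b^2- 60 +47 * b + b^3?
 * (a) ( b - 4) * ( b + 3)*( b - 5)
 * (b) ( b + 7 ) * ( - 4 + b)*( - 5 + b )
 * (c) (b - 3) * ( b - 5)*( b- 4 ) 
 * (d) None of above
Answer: c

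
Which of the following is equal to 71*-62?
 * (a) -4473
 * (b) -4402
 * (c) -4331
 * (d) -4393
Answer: b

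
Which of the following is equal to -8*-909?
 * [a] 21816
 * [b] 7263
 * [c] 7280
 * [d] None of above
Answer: d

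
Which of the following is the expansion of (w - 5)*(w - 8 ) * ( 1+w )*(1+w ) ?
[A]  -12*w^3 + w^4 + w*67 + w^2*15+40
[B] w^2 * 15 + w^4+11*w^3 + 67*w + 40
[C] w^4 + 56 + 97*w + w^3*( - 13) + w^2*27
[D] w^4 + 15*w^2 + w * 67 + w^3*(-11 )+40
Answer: D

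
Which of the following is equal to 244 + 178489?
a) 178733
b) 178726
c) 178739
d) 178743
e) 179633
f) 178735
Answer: a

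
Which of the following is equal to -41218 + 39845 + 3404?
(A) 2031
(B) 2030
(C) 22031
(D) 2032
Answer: A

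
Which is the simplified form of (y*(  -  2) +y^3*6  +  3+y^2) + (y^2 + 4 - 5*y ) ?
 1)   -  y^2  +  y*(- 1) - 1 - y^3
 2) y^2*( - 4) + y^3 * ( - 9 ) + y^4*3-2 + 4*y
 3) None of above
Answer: 3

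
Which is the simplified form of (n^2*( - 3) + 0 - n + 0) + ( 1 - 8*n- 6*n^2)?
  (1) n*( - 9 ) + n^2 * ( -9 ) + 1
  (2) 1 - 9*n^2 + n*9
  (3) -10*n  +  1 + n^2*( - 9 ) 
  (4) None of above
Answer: 1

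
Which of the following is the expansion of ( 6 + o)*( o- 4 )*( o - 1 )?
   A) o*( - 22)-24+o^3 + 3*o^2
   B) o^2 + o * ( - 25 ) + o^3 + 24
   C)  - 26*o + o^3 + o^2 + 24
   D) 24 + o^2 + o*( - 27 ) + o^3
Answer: C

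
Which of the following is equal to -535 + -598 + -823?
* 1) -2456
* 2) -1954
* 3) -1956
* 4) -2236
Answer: 3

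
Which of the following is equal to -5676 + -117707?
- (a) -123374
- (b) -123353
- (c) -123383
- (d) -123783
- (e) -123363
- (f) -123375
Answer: c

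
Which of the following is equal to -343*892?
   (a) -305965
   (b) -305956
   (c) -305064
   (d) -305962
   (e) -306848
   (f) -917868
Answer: b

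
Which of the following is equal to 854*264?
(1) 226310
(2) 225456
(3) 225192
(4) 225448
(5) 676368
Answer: 2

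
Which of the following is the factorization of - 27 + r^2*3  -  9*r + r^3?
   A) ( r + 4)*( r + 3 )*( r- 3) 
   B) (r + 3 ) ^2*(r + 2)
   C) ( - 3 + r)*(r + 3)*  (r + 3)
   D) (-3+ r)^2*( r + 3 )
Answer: C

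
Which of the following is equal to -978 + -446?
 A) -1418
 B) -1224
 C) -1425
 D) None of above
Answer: D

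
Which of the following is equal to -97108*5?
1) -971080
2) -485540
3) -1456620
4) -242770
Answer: 2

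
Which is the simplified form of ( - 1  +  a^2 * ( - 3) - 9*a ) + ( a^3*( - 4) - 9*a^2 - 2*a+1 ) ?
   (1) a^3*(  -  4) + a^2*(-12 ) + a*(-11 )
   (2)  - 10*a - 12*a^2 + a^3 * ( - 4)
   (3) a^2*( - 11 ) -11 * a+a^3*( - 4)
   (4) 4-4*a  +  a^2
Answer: 1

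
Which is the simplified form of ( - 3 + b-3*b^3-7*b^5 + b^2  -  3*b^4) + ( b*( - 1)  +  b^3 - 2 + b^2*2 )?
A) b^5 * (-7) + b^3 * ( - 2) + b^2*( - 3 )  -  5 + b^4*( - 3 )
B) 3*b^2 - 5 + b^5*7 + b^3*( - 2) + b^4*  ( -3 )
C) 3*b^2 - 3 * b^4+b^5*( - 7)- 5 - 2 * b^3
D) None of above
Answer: C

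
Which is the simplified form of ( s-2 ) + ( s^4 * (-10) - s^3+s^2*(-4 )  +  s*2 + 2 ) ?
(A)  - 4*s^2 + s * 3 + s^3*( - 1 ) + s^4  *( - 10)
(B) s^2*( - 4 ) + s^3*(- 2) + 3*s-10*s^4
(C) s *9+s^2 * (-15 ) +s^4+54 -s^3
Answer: A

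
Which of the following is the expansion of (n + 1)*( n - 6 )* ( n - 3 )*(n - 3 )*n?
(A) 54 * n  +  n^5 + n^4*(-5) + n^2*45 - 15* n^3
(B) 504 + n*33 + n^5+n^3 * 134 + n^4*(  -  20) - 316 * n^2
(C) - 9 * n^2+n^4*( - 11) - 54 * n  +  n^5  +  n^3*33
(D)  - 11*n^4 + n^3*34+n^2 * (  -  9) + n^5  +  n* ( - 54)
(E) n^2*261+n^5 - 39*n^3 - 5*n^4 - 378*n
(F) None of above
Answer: C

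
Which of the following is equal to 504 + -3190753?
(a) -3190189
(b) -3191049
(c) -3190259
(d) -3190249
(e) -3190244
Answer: d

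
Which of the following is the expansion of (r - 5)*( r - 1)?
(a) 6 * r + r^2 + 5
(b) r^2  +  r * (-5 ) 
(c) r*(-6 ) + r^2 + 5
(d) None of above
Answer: c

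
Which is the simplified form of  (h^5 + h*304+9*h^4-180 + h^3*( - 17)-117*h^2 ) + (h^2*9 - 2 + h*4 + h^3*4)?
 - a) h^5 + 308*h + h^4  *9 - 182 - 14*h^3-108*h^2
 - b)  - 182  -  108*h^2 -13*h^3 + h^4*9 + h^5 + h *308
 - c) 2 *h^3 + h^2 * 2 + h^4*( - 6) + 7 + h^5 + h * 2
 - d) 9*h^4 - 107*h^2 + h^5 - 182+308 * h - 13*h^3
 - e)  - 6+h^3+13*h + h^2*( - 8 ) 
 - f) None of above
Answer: b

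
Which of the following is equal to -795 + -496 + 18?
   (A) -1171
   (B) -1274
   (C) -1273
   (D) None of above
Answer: C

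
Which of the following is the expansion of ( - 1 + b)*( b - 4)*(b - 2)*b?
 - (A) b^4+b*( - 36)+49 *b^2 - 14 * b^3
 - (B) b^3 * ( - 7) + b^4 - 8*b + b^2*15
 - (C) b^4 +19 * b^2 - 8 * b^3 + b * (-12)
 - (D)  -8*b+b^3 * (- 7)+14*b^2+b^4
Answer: D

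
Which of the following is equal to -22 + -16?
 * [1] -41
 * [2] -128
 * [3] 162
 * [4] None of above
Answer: 4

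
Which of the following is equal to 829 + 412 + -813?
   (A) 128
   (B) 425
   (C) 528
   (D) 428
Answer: D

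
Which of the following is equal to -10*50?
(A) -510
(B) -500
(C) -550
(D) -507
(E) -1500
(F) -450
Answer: B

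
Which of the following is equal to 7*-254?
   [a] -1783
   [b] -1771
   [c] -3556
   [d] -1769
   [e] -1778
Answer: e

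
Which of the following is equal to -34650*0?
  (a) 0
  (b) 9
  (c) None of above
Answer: a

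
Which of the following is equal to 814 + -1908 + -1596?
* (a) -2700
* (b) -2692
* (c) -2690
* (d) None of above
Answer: c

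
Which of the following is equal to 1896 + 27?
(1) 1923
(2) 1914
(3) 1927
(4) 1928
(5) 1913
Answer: 1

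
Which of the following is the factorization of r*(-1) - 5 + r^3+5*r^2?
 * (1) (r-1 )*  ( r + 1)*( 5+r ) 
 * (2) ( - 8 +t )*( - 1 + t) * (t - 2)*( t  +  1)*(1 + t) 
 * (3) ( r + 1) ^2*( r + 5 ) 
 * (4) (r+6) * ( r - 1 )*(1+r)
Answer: 1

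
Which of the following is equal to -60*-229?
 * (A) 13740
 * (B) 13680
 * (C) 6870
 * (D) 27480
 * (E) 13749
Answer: A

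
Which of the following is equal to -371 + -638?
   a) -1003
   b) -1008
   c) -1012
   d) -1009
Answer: d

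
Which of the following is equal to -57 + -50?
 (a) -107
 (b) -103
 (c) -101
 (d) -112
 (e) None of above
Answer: a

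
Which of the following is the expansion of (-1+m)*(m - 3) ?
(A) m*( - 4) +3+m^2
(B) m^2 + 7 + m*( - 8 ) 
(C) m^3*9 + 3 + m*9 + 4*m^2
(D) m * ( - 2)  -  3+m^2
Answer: A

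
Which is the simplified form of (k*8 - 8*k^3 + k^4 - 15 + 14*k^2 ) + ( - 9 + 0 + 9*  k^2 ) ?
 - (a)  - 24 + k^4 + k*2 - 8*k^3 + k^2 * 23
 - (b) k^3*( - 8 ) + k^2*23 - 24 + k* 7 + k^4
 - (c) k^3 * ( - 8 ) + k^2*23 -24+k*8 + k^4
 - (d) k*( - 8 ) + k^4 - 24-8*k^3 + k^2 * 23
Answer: c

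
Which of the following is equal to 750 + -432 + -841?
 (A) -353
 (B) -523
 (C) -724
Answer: B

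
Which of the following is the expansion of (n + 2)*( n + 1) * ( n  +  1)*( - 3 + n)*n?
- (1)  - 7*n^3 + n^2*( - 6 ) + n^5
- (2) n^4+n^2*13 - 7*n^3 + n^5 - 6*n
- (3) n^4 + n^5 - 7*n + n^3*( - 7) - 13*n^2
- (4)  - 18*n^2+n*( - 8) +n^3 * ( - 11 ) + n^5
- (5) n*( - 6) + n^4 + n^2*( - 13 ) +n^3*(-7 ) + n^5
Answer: 5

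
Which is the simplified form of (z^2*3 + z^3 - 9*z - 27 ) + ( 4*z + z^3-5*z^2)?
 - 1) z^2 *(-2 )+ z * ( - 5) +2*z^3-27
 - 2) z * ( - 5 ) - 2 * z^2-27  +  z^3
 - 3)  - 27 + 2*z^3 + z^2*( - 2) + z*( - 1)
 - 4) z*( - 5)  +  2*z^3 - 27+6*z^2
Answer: 1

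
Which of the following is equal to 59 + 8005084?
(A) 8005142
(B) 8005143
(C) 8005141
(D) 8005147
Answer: B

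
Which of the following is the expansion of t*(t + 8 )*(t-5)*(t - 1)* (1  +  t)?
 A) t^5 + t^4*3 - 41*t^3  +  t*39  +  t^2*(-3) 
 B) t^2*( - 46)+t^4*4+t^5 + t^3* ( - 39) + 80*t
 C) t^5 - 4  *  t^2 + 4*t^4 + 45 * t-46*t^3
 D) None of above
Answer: D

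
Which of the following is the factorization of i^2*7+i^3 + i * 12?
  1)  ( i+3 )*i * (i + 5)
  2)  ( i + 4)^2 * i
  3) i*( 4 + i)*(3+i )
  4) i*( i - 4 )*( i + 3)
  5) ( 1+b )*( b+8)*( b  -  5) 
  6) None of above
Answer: 3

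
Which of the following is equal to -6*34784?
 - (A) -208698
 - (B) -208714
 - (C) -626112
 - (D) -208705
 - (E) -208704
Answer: E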